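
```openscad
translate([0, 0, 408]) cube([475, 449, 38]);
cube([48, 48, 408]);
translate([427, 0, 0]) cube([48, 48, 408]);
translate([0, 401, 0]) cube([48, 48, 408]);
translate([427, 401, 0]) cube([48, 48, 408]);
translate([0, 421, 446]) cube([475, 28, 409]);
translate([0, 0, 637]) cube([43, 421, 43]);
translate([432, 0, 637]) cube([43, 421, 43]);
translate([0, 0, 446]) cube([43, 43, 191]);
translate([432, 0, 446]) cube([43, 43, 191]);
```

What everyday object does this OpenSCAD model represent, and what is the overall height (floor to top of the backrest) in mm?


A chair. The overall height is 855 mm.

A slab on four corner posts with a tall panel at the back — a chair. The seat slab sits at z = 408 with thickness 38, and the 409 mm backrest starts at the seat top, so the overall height is 408 + 38 + 409 = 855 mm.


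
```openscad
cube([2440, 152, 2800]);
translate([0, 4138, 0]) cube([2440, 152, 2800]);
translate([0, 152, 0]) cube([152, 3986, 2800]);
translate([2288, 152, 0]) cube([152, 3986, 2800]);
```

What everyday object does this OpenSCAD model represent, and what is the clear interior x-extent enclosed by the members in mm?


A house (or room) frame. The interior width is 2136 mm.

Four 2800 mm walls enclosing a rectangle with no floor or roof — a room or house frame. Outside width is 2440 mm and wall thickness is 152 mm, so the interior width is 2440 − 2 × 152 = 2136 mm.


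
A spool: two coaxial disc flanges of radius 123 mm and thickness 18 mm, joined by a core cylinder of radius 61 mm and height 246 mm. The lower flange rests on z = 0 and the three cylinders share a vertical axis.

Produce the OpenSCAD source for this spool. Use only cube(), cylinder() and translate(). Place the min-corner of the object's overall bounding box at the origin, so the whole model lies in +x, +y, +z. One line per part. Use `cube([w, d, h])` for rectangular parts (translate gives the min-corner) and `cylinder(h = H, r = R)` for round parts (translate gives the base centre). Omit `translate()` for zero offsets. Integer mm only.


translate([123, 123, 0]) cylinder(h = 18, r = 123);
translate([123, 123, 18]) cylinder(h = 246, r = 61);
translate([123, 123, 264]) cylinder(h = 18, r = 123);


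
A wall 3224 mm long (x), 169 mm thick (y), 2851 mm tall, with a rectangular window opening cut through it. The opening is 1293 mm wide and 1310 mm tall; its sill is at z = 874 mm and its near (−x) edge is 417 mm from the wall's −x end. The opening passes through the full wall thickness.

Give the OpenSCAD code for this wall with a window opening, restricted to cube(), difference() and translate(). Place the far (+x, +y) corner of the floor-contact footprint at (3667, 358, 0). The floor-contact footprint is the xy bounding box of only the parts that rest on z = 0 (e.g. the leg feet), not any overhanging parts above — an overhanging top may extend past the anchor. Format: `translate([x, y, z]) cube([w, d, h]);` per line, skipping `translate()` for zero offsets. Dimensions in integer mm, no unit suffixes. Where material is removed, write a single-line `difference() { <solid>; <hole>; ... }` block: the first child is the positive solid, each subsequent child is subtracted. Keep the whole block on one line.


difference() { translate([443, 189, 0]) cube([3224, 169, 2851]); translate([860, 189, 874]) cube([1293, 169, 1310]); }


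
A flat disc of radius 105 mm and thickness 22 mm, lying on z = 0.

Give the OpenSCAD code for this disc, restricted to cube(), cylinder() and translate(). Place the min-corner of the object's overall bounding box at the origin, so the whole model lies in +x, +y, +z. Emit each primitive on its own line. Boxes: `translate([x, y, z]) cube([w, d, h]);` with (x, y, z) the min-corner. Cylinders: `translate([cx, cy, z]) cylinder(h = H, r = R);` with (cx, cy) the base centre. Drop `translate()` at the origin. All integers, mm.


translate([105, 105, 0]) cylinder(h = 22, r = 105);


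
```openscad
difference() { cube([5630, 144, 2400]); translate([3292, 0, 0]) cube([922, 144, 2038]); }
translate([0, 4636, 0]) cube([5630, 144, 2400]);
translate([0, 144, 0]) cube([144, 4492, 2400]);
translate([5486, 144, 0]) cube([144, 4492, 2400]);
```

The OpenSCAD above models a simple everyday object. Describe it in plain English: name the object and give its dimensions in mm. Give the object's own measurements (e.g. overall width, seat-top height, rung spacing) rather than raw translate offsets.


A single room: four walls, each 2400 mm tall and 144 mm thick, enclosing an outside footprint 5630×4780 mm (x × y), no floor or roof. The front and back walls (−y and +y sides) run the full x-width; the side walls fit between their inner faces. A door opening 922 mm wide and 2038 mm tall is cut through the front wall from the floor up, its −x edge 3292 mm from the wall's −x end.


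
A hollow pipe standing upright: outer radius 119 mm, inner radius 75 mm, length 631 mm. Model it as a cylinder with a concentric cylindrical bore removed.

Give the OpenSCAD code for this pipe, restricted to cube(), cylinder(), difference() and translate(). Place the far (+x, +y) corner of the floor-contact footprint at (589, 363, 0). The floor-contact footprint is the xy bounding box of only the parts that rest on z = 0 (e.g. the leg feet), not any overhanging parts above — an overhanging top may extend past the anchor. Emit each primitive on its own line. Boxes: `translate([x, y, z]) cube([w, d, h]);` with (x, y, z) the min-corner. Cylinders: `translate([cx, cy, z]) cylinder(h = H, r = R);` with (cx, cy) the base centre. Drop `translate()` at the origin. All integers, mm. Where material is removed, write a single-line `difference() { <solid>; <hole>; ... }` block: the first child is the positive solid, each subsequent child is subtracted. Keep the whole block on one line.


difference() { translate([470, 244, 0]) cylinder(h = 631, r = 119); translate([470, 244, 0]) cylinder(h = 631, r = 75); }


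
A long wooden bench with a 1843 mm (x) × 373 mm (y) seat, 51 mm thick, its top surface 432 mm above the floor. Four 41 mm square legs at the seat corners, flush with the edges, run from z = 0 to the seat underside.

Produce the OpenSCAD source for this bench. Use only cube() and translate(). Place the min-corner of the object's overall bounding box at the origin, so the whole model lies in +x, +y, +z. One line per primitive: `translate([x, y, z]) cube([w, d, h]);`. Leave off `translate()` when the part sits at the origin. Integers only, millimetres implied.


translate([0, 0, 381]) cube([1843, 373, 51]);
cube([41, 41, 381]);
translate([0, 332, 0]) cube([41, 41, 381]);
translate([1802, 0, 0]) cube([41, 41, 381]);
translate([1802, 332, 0]) cube([41, 41, 381]);


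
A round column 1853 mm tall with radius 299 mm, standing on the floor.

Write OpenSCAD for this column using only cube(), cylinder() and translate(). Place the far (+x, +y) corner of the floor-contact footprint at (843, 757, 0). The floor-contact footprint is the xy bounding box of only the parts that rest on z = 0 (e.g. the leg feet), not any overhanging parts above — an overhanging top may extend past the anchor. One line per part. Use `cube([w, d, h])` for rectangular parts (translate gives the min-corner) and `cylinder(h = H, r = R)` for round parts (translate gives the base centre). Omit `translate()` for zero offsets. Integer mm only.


translate([544, 458, 0]) cylinder(h = 1853, r = 299);


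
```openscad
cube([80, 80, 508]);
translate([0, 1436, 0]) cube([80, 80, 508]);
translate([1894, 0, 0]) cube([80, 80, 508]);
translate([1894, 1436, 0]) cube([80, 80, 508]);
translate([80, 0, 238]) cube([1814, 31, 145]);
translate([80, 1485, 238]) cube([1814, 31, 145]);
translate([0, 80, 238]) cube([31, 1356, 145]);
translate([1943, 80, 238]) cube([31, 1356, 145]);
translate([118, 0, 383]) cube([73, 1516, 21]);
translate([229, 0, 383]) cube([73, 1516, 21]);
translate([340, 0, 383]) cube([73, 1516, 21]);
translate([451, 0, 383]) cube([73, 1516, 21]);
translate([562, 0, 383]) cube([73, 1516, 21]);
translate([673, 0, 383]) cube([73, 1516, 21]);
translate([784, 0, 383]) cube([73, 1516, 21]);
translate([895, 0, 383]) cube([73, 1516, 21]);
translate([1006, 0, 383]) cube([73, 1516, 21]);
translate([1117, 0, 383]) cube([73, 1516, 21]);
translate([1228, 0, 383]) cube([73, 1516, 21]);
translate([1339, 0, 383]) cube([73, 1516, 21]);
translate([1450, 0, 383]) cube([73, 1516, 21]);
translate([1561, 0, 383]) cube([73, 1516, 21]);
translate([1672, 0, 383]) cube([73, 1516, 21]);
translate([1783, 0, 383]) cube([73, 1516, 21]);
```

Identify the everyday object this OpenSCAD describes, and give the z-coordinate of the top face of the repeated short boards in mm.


A bed frame. The slat-top height is 404 mm.

Four posts, four rails, and a row of slats — a bed frame. Slats sit on the rails at z = 238 + 145 = 383; with slat thickness 21, the top is 404 mm.


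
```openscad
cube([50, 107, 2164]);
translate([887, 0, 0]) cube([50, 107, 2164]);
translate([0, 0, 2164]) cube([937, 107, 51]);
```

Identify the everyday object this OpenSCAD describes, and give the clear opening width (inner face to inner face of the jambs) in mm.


A door frame. The clear opening width is 837 mm.

Two 2164 mm tall posts with a header on top — a door frame. The left jamb is 50 mm wide at x = 0; the right jamb starts at x = 887. The clear opening is 887 − 50 = 837 mm.


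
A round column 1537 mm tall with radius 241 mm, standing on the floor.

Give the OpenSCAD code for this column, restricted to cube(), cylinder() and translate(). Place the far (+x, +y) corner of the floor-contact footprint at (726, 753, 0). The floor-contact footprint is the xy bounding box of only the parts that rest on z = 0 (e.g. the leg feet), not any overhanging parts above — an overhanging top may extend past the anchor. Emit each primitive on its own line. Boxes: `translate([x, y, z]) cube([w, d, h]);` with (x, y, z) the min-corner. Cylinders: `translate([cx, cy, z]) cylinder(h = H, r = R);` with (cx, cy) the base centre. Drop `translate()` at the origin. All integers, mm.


translate([485, 512, 0]) cylinder(h = 1537, r = 241);


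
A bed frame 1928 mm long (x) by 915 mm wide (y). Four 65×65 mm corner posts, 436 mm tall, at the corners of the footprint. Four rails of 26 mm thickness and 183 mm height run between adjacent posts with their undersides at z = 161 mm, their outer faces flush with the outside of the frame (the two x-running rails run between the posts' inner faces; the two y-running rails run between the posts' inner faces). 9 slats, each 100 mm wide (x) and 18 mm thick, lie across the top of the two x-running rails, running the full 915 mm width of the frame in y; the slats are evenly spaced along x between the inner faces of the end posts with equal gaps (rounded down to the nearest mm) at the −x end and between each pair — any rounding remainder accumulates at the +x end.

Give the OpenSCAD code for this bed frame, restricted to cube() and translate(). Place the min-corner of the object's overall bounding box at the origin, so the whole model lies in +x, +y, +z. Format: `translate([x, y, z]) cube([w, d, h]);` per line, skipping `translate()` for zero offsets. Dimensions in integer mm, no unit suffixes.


cube([65, 65, 436]);
translate([0, 850, 0]) cube([65, 65, 436]);
translate([1863, 0, 0]) cube([65, 65, 436]);
translate([1863, 850, 0]) cube([65, 65, 436]);
translate([65, 0, 161]) cube([1798, 26, 183]);
translate([65, 889, 161]) cube([1798, 26, 183]);
translate([0, 65, 161]) cube([26, 785, 183]);
translate([1902, 65, 161]) cube([26, 785, 183]);
translate([154, 0, 344]) cube([100, 915, 18]);
translate([343, 0, 344]) cube([100, 915, 18]);
translate([532, 0, 344]) cube([100, 915, 18]);
translate([721, 0, 344]) cube([100, 915, 18]);
translate([910, 0, 344]) cube([100, 915, 18]);
translate([1099, 0, 344]) cube([100, 915, 18]);
translate([1288, 0, 344]) cube([100, 915, 18]);
translate([1477, 0, 344]) cube([100, 915, 18]);
translate([1666, 0, 344]) cube([100, 915, 18]);


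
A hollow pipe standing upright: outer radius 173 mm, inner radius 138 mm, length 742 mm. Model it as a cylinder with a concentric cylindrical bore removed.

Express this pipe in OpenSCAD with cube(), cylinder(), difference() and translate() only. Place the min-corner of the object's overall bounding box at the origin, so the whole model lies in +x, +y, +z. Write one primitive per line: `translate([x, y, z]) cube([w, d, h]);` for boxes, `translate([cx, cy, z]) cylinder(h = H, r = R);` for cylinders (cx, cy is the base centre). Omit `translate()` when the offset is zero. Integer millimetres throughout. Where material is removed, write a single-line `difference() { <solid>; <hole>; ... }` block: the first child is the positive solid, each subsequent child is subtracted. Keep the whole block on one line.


difference() { translate([173, 173, 0]) cylinder(h = 742, r = 173); translate([173, 173, 0]) cylinder(h = 742, r = 138); }


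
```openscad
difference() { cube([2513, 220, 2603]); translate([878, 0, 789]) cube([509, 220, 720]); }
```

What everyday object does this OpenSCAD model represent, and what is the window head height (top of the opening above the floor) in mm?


A wall with a window opening. The window head height is 1509 mm.

A wall with a rectangular opening subtracted — a window. Sill at z = 789, opening 720 mm tall, so the head is at 789 + 720 = 1509 mm.


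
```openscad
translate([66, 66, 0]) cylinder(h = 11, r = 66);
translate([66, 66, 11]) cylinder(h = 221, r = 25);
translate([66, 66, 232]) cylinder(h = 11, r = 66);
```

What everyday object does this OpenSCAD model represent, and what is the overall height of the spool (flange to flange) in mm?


A spool. The overall height is 243 mm.

Three coaxial cylinders, large–small–large — a spool. Two 11 mm flanges and a 221 mm core give 11 + 221 + 11 = 243 mm.


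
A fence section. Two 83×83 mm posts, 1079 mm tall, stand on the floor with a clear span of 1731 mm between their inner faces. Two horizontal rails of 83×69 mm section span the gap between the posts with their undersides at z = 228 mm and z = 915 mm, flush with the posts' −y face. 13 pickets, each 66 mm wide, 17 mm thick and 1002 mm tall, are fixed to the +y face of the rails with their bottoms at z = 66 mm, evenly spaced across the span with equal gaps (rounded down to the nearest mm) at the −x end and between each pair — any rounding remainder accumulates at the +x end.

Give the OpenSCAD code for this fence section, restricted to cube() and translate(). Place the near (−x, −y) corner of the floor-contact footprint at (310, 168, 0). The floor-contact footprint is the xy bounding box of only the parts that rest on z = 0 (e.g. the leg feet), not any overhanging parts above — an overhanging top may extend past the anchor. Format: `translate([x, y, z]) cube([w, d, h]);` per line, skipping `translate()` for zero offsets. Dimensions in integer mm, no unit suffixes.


translate([310, 168, 0]) cube([83, 83, 1079]);
translate([2124, 168, 0]) cube([83, 83, 1079]);
translate([393, 168, 228]) cube([1731, 83, 69]);
translate([393, 168, 915]) cube([1731, 83, 69]);
translate([455, 251, 66]) cube([66, 17, 1002]);
translate([583, 251, 66]) cube([66, 17, 1002]);
translate([711, 251, 66]) cube([66, 17, 1002]);
translate([839, 251, 66]) cube([66, 17, 1002]);
translate([967, 251, 66]) cube([66, 17, 1002]);
translate([1095, 251, 66]) cube([66, 17, 1002]);
translate([1223, 251, 66]) cube([66, 17, 1002]);
translate([1351, 251, 66]) cube([66, 17, 1002]);
translate([1479, 251, 66]) cube([66, 17, 1002]);
translate([1607, 251, 66]) cube([66, 17, 1002]);
translate([1735, 251, 66]) cube([66, 17, 1002]);
translate([1863, 251, 66]) cube([66, 17, 1002]);
translate([1991, 251, 66]) cube([66, 17, 1002]);


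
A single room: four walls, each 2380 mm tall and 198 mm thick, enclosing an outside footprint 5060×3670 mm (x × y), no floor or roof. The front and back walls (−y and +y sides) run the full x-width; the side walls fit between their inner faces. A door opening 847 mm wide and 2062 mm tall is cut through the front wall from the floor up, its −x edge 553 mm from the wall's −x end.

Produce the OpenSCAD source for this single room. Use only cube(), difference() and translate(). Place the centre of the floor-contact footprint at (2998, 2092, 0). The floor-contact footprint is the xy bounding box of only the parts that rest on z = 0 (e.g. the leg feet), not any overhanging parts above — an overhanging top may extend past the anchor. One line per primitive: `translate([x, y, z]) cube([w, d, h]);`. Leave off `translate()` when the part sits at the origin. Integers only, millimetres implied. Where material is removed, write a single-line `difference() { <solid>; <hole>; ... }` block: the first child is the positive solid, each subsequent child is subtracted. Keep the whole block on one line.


difference() { translate([468, 257, 0]) cube([5060, 198, 2380]); translate([1021, 257, 0]) cube([847, 198, 2062]); }
translate([468, 3729, 0]) cube([5060, 198, 2380]);
translate([468, 455, 0]) cube([198, 3274, 2380]);
translate([5330, 455, 0]) cube([198, 3274, 2380]);


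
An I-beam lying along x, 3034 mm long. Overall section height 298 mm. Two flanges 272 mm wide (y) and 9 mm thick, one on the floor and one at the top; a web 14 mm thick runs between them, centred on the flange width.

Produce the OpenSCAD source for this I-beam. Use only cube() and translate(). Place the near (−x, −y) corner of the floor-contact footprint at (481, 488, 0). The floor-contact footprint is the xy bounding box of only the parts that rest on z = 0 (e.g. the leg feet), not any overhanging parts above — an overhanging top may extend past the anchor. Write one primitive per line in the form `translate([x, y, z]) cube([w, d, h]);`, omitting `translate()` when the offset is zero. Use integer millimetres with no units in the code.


translate([481, 488, 0]) cube([3034, 272, 9]);
translate([481, 617, 9]) cube([3034, 14, 280]);
translate([481, 488, 289]) cube([3034, 272, 9]);


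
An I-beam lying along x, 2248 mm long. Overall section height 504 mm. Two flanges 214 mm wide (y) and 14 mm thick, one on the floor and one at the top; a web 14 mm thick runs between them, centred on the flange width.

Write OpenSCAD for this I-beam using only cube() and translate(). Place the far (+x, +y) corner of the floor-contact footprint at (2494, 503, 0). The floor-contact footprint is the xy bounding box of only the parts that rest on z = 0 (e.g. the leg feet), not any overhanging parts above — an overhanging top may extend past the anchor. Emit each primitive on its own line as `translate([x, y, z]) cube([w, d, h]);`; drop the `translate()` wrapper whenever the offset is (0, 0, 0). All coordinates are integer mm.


translate([246, 289, 0]) cube([2248, 214, 14]);
translate([246, 389, 14]) cube([2248, 14, 476]);
translate([246, 289, 490]) cube([2248, 214, 14]);


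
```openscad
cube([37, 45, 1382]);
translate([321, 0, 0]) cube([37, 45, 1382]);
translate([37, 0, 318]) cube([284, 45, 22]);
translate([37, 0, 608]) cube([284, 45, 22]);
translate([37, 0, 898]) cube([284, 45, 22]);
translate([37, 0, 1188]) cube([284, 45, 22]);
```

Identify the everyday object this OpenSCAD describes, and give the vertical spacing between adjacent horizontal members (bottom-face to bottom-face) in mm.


A ladder. The rung spacing is 290 mm.

Two tall 37×45 posts with 4 short bars between them — a ladder. Adjacent rungs sit at z = 318 and z = 608, so the spacing is 608 − 318 = 290 mm.


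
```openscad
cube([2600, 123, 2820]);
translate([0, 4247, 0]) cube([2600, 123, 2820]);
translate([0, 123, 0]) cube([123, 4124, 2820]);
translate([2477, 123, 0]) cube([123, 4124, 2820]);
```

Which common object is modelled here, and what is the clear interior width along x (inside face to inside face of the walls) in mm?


A house (or room) frame. The interior width is 2354 mm.

Four 2820 mm walls enclosing a rectangle with no floor or roof — a room or house frame. Outside width is 2600 mm and wall thickness is 123 mm, so the interior width is 2600 − 2 × 123 = 2354 mm.


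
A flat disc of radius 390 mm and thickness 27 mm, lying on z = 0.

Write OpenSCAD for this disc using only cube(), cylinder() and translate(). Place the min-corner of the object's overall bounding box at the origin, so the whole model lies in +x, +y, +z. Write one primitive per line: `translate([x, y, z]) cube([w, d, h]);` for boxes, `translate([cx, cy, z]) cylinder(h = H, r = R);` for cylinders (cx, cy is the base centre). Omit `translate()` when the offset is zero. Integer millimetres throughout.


translate([390, 390, 0]) cylinder(h = 27, r = 390);


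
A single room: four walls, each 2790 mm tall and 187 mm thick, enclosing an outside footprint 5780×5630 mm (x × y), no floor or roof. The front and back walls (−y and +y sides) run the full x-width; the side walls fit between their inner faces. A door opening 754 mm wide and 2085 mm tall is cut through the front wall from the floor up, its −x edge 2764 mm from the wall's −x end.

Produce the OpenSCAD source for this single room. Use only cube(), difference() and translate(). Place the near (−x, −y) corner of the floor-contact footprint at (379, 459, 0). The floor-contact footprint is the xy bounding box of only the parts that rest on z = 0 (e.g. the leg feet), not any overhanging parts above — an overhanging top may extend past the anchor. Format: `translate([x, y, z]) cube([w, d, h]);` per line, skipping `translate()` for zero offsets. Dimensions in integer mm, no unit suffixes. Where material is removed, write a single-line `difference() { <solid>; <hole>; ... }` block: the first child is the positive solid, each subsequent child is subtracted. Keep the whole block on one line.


difference() { translate([379, 459, 0]) cube([5780, 187, 2790]); translate([3143, 459, 0]) cube([754, 187, 2085]); }
translate([379, 5902, 0]) cube([5780, 187, 2790]);
translate([379, 646, 0]) cube([187, 5256, 2790]);
translate([5972, 646, 0]) cube([187, 5256, 2790]);


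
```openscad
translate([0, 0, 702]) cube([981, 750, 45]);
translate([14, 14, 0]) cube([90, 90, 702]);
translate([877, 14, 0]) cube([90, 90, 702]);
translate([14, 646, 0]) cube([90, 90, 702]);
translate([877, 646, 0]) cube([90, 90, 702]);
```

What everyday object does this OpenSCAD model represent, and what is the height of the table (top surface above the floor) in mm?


A table. The table height is 747 mm.

A 981×750×45 slab sits at z = 702 on four 90 mm square posts — a table. The top surface is at 702 + 45 = 747 mm.


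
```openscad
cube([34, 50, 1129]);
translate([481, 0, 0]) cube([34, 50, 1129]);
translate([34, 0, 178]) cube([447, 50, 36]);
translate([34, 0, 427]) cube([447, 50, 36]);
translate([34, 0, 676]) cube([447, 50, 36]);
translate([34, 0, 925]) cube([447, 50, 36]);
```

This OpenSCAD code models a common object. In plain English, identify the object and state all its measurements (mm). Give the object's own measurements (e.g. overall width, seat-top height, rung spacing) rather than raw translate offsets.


A straight ladder. Two 34×50 mm vertical rails, 1129 mm tall, stand 515 mm apart (outside-to-outside) with their front faces coplanar on the −y side. 4 rungs, each 50 mm deep and 36 mm tall, span between the inner faces of the rails, front faces flush with the rails. The lowest rung's underside is at z = 178 mm and rungs are spaced 249 mm apart (underside to underside).


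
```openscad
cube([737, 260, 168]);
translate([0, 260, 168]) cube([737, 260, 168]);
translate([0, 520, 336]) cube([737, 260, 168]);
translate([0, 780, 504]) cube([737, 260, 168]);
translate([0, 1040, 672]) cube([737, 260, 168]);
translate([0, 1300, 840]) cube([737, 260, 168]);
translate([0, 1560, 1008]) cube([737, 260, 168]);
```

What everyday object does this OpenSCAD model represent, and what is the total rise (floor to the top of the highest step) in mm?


A staircase. The total rise is 1176 mm.

7 identical blocks, each offset up and back from the previous — a staircase. Each step is 168 mm tall and there are 7 of them, so the total rise is 7 × 168 = 1176 mm.


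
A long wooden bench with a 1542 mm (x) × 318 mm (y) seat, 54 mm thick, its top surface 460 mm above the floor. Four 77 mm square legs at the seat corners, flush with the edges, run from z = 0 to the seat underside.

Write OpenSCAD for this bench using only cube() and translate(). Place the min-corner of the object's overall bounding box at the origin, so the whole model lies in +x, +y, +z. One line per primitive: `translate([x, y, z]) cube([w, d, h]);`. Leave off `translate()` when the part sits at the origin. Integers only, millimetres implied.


translate([0, 0, 406]) cube([1542, 318, 54]);
cube([77, 77, 406]);
translate([0, 241, 0]) cube([77, 77, 406]);
translate([1465, 0, 0]) cube([77, 77, 406]);
translate([1465, 241, 0]) cube([77, 77, 406]);


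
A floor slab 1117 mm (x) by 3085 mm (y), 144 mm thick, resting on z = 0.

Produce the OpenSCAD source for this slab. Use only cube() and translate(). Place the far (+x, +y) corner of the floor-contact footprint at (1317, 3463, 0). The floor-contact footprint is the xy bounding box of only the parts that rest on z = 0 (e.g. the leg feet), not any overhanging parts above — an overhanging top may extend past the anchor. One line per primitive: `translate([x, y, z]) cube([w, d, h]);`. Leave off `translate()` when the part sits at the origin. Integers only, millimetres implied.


translate([200, 378, 0]) cube([1117, 3085, 144]);


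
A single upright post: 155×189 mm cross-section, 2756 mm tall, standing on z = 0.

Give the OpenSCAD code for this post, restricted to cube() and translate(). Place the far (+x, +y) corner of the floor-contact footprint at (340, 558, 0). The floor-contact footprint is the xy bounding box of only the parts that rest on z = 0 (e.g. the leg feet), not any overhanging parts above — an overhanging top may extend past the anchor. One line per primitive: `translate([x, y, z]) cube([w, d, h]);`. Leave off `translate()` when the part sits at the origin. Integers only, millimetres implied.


translate([185, 369, 0]) cube([155, 189, 2756]);


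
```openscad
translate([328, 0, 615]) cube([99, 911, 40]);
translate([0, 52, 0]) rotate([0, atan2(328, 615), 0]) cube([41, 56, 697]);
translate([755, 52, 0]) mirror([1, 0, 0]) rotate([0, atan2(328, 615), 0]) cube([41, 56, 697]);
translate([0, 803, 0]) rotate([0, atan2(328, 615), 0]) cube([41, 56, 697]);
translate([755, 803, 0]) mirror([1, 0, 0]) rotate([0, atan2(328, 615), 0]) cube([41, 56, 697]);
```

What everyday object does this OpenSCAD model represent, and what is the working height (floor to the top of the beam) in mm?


A sawhorse. The overall height is 655 mm.

A beam across two mirrored pairs of raked legs — a sawhorse. The beam's underside is at z = 615 (matching the legs' vertical rise in atan2(328, 615)) and the beam is 40 mm tall, so its top is at 615 + 40 = 655 mm. The raked legs top out at the beam's underside, so that is the highest point.


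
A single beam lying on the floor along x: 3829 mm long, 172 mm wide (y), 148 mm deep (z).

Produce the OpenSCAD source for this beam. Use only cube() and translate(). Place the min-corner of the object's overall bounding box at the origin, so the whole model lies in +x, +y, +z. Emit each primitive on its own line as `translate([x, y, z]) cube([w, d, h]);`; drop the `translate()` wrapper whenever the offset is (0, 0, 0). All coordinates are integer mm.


cube([3829, 172, 148]);


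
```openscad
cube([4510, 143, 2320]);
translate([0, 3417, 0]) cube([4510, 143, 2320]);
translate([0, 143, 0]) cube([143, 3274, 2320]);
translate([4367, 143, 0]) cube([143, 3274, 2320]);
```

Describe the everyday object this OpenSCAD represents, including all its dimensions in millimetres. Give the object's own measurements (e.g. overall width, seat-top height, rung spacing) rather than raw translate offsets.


The wall frame of a small rectangular building: four walls, each 2320 mm tall and 143 mm thick, enclosing a footprint 4510 mm (x) by 3560 mm (y) outside-to-outside, with no floor or roof. The front and back walls (the −y and +y sides) span the full width; the two side walls fit between them.


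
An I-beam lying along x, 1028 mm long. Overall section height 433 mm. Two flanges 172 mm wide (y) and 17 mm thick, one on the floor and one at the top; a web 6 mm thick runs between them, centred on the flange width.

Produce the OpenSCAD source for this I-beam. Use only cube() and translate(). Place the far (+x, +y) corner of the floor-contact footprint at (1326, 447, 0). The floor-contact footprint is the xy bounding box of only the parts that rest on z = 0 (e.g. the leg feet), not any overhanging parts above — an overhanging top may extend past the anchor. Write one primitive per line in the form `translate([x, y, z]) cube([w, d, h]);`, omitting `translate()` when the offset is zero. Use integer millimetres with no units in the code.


translate([298, 275, 0]) cube([1028, 172, 17]);
translate([298, 358, 17]) cube([1028, 6, 399]);
translate([298, 275, 416]) cube([1028, 172, 17]);


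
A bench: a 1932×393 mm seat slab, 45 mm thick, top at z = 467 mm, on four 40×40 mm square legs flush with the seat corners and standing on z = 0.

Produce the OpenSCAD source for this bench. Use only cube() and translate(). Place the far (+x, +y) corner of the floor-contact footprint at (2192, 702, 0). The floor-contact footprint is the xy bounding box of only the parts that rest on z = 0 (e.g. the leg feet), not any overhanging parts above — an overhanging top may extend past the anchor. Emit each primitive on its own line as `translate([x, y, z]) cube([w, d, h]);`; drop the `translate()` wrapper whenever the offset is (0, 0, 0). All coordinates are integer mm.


translate([260, 309, 422]) cube([1932, 393, 45]);
translate([260, 309, 0]) cube([40, 40, 422]);
translate([260, 662, 0]) cube([40, 40, 422]);
translate([2152, 309, 0]) cube([40, 40, 422]);
translate([2152, 662, 0]) cube([40, 40, 422]);


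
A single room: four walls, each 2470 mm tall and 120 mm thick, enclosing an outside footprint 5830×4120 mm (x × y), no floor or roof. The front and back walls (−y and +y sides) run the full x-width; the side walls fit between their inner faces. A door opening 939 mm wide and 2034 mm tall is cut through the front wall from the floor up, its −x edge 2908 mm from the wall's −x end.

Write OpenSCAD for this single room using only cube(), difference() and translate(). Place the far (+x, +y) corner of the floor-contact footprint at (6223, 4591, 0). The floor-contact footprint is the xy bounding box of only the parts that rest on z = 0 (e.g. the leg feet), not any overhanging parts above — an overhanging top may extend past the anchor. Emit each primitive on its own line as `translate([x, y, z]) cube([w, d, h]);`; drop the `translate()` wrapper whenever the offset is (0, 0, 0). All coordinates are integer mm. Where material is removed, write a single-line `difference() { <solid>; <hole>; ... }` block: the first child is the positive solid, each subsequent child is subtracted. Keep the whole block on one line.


difference() { translate([393, 471, 0]) cube([5830, 120, 2470]); translate([3301, 471, 0]) cube([939, 120, 2034]); }
translate([393, 4471, 0]) cube([5830, 120, 2470]);
translate([393, 591, 0]) cube([120, 3880, 2470]);
translate([6103, 591, 0]) cube([120, 3880, 2470]);


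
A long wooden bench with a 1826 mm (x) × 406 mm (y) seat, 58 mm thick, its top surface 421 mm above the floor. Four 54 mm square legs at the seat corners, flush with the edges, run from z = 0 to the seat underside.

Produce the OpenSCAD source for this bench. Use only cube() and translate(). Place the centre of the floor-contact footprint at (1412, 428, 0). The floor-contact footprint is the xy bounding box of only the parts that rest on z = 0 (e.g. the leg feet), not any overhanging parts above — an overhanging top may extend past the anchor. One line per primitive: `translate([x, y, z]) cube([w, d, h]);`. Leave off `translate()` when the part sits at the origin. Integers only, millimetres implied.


translate([499, 225, 363]) cube([1826, 406, 58]);
translate([499, 225, 0]) cube([54, 54, 363]);
translate([499, 577, 0]) cube([54, 54, 363]);
translate([2271, 225, 0]) cube([54, 54, 363]);
translate([2271, 577, 0]) cube([54, 54, 363]);


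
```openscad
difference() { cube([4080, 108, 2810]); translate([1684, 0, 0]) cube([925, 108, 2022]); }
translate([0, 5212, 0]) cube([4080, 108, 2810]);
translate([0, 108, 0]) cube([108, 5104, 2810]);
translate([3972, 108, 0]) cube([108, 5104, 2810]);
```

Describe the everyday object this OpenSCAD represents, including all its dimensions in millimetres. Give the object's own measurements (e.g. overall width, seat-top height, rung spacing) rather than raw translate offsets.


A single room: four walls, each 2810 mm tall and 108 mm thick, enclosing an outside footprint 4080×5320 mm (x × y), no floor or roof. The front and back walls (−y and +y sides) run the full x-width; the side walls fit between their inner faces. A door opening 925 mm wide and 2022 mm tall is cut through the front wall from the floor up, its −x edge 1684 mm from the wall's −x end.


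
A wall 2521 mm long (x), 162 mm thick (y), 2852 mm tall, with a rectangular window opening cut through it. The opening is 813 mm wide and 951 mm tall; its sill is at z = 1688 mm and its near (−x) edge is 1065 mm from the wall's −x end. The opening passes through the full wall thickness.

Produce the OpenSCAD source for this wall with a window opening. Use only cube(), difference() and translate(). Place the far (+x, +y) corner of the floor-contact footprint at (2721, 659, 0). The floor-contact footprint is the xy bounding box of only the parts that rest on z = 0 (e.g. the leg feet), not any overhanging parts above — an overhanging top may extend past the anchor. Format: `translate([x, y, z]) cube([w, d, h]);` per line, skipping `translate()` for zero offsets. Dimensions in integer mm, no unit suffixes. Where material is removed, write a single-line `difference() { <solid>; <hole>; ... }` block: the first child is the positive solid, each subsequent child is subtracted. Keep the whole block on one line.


difference() { translate([200, 497, 0]) cube([2521, 162, 2852]); translate([1265, 497, 1688]) cube([813, 162, 951]); }


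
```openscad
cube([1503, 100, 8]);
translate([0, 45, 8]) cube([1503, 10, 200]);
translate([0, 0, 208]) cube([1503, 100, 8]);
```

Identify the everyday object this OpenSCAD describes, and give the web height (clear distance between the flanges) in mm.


An I-beam. The web height is 200 mm.

Two wide flanges with a thin centred web — an I-beam. Overall 216 mm minus two 8 mm flanges gives a web of 216 − 2·8 = 200 mm.


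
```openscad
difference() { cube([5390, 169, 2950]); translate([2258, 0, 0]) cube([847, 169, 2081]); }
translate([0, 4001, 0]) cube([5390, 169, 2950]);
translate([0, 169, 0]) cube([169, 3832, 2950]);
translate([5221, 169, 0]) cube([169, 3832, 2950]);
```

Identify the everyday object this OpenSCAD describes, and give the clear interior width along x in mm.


A single room. The interior width is 5052 mm.

Four walls enclosing a rectangle with a door in the front wall — a room. Outside width 5390 minus two 169 mm walls gives 5052 mm.


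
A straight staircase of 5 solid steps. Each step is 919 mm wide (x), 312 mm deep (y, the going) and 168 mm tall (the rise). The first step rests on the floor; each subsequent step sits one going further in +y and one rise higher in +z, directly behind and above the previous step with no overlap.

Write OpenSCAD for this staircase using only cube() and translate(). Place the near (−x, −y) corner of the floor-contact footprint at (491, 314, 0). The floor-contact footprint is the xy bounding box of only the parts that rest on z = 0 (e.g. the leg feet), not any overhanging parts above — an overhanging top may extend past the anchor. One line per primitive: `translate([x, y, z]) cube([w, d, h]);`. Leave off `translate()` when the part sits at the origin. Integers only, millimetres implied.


translate([491, 314, 0]) cube([919, 312, 168]);
translate([491, 626, 168]) cube([919, 312, 168]);
translate([491, 938, 336]) cube([919, 312, 168]);
translate([491, 1250, 504]) cube([919, 312, 168]);
translate([491, 1562, 672]) cube([919, 312, 168]);


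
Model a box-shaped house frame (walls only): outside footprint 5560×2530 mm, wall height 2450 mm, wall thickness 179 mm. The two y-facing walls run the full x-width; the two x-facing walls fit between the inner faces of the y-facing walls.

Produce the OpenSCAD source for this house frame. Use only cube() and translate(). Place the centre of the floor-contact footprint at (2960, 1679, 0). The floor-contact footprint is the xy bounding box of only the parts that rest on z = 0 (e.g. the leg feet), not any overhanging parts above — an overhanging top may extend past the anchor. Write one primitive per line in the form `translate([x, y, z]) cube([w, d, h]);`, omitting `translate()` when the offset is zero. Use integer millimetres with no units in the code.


translate([180, 414, 0]) cube([5560, 179, 2450]);
translate([180, 2765, 0]) cube([5560, 179, 2450]);
translate([180, 593, 0]) cube([179, 2172, 2450]);
translate([5561, 593, 0]) cube([179, 2172, 2450]);


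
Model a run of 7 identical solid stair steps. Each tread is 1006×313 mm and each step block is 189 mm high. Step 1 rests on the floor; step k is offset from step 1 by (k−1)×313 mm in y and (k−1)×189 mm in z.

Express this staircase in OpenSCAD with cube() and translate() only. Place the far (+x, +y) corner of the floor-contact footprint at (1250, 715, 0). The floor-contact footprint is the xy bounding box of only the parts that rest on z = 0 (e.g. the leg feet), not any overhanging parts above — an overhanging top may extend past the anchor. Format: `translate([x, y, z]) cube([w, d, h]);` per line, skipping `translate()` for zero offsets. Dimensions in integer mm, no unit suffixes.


translate([244, 402, 0]) cube([1006, 313, 189]);
translate([244, 715, 189]) cube([1006, 313, 189]);
translate([244, 1028, 378]) cube([1006, 313, 189]);
translate([244, 1341, 567]) cube([1006, 313, 189]);
translate([244, 1654, 756]) cube([1006, 313, 189]);
translate([244, 1967, 945]) cube([1006, 313, 189]);
translate([244, 2280, 1134]) cube([1006, 313, 189]);


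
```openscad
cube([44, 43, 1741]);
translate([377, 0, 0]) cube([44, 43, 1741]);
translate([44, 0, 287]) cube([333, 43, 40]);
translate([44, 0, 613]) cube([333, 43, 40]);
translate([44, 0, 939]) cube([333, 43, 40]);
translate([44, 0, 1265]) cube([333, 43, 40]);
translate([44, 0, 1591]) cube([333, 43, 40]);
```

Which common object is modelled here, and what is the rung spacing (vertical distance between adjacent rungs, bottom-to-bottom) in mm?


A ladder. The rung spacing is 326 mm.

Two tall 44×43 posts with 5 short bars between them — a ladder. Adjacent rungs sit at z = 287 and z = 613, so the spacing is 613 − 287 = 326 mm.


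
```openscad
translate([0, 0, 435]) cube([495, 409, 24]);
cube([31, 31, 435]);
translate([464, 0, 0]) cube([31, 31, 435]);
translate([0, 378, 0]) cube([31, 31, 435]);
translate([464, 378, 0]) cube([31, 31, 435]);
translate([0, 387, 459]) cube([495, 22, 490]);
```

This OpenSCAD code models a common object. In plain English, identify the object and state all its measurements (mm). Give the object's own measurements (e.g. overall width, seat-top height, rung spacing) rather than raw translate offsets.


A chair. The seat is a 495×409×24 mm slab with its top at z = 459 mm, on four 31×31 mm corner legs (flush with the seat edges, standing on z = 0). A flat backrest 22 mm thick, 490 mm tall, spans the full seat width and rises from the seat top along its +y edge, rear face flush with the rear of the seat.


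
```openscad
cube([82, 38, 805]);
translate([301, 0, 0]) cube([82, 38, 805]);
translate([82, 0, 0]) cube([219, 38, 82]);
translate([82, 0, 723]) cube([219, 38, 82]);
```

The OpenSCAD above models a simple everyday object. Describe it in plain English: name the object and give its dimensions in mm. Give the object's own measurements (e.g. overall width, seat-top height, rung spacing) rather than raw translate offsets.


A rectangular picture frame lying in the x–z plane (depth along y). The opening is 219 mm wide (x) by 641 mm tall (z), surrounded by a border 82 mm wide on all four sides. The frame is 38 mm deep and is made of two full-height vertical stiles with two horizontal rails fitted between them.
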